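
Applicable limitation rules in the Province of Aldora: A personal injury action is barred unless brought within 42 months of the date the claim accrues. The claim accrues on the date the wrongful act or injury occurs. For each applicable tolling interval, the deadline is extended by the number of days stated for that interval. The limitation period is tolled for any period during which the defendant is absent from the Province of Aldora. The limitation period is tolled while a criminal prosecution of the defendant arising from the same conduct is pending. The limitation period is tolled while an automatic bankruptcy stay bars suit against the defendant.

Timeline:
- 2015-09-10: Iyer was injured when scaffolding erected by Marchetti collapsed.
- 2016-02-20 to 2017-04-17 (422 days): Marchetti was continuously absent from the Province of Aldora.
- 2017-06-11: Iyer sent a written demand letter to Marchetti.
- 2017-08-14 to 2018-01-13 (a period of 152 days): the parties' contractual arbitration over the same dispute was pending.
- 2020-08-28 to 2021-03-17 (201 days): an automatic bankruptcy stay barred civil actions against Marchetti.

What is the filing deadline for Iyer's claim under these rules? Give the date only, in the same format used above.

The claim accrued on 2015-09-10, when the wrongful act occurred.
42 months from 2015-09-10 is 2019-03-10.
The period was tolled for 422 days by the defendant's absence from the jurisdiction (2016-02-20 to 2017-04-17), pushing the deadline to 2020-05-05.
The automatic bankruptcy stay starting 2020-08-28 came too late — the period had run on 2020-05-05 — and so does not extend the deadline.
The pending related arbitration from 2017-08-14 to 2018-01-13 does not toll the period, because no stated rule makes a pending arbitration a tolling event.
Nothing else in the chronology tolls or restarts the period.

2020-05-05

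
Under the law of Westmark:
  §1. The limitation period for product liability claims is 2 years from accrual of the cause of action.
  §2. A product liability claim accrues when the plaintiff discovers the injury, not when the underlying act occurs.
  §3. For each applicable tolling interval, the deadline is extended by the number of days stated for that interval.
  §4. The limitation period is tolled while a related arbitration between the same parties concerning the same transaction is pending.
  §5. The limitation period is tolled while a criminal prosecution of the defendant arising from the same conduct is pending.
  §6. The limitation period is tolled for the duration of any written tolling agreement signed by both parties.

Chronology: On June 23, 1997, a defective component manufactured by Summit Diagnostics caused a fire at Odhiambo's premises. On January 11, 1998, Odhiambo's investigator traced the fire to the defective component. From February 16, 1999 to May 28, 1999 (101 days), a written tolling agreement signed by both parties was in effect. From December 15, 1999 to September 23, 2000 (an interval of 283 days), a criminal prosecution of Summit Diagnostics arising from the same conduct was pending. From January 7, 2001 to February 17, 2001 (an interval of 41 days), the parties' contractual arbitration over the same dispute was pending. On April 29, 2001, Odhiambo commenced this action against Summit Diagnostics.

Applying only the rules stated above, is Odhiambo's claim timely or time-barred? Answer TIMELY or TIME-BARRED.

TIME-BARRED

The claim did not accrue until Odhiambo discovered the injury on January 11, 1998; the June 23, 1997 act date does not start the clock under the stated rule.
The untolled deadline — 2 years after January 11, 1998 — is January 11, 2000.
Because the written tolling agreement ran from February 16, 1999 to May 28, 1999, the deadline is extended by 101 days to April 21, 2000.
Because the pending criminal prosecution ran from December 15, 1999 to September 23, 2000, the deadline is extended by 283 days to January 29, 2001.
The period was tolled for 41 days by the pending related arbitration (January 7, 2001 to February 17, 2001), pushing the deadline to March 11, 2001.
Filing on April 29, 2001 missed the March 11, 2001 deadline — the action is time-barred.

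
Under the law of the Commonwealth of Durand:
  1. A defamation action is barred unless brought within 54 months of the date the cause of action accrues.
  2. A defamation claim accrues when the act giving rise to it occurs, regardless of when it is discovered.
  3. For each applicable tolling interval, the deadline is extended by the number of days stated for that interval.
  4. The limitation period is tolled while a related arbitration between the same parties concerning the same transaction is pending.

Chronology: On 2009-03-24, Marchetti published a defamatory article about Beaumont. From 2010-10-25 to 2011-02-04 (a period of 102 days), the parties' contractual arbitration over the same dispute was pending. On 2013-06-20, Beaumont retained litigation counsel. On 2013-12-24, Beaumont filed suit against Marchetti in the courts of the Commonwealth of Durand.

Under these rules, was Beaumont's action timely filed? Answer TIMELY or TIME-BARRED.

The limitation period began to run on 2009-03-24.
54 months from 2009-03-24 is 2013-09-24.
Because the pending related arbitration ran from 2010-10-25 to 2011-02-04, the deadline is extended by 102 days to 2014-01-04.
Nothing else in the chronology tolls or restarts the period.
The 2013-12-24 filing precedes the 2014-01-04 deadline; the claim is timely.

TIMELY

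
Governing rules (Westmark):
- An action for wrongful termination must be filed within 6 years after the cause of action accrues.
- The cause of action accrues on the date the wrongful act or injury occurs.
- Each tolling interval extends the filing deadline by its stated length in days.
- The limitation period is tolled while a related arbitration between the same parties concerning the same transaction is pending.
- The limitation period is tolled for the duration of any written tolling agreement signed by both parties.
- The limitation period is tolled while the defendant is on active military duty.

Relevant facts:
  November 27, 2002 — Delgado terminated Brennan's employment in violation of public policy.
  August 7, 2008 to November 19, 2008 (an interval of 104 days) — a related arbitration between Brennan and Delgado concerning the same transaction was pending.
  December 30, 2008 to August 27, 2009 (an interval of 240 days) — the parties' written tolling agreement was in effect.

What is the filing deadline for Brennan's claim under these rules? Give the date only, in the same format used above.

November 6, 2009

The limitation period began to run on November 27, 2002.
6 years from November 27, 2002 is November 27, 2008.
Because the pending related arbitration ran from August 7, 2008 to November 19, 2008, the deadline is extended by 104 days to March 11, 2009.
Because the written tolling agreement ran from December 30, 2008 to August 27, 2009, the deadline is extended by 240 days to November 6, 2009.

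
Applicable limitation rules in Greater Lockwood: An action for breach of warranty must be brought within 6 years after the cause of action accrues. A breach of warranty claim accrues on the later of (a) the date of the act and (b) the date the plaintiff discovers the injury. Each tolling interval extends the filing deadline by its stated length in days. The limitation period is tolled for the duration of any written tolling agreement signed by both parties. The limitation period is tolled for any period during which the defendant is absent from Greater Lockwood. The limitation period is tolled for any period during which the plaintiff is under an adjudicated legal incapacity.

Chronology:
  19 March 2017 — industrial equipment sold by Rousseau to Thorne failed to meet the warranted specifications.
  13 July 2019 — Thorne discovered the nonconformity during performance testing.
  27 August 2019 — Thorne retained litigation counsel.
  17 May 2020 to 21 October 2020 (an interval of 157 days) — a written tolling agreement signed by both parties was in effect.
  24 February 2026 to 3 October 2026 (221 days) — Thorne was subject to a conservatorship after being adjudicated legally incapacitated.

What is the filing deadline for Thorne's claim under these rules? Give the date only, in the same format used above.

Taking the later of the act (19 March 2017) and discovery (13 July 2019), the claim accrued on 13 July 2019.
6 years from 13 July 2019 is 13 July 2025.
The written tolling agreement from 17 May 2020 to 21 October 2020 tolled the period for 157 days, extending the deadline to 17 December 2025.
By the time the plaintiff's legal incapacity began on 24 February 2026, the limitation period had already expired on 17 December 2025; that interval cannot revive it.
Nothing else in the chronology tolls or restarts the period.

17 December 2025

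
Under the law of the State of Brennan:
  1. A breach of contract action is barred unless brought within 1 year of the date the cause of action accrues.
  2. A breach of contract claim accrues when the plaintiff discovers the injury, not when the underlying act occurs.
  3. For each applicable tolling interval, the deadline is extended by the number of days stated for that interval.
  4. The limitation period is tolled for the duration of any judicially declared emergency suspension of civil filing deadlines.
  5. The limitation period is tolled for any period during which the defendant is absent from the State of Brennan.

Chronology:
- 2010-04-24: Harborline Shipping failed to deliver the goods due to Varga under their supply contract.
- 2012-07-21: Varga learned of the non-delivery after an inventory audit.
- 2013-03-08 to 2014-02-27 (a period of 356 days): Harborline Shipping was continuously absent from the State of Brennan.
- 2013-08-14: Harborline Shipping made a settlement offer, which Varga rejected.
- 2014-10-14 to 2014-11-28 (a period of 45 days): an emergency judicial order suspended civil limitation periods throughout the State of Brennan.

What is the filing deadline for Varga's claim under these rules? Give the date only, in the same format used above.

2014-07-12

Under the discovery rule, the claim accrued on 2012-07-21, when Varga discovered the injury — not on the 2010-04-24 date of the underlying act.
Adding the 1 year base period to 2012-07-21 gives a deadline of 2013-07-21, before any tolling.
The period was tolled for 356 days by the defendant's absence from the jurisdiction (2013-03-08 to 2014-02-27), pushing the deadline to 2014-07-12.
By the time the emergency suspension of filing deadlines began on 2014-10-14, the limitation period had already expired on 2014-07-12; that interval cannot revive it.
None of the other events listed affects the running of the period under the stated rules.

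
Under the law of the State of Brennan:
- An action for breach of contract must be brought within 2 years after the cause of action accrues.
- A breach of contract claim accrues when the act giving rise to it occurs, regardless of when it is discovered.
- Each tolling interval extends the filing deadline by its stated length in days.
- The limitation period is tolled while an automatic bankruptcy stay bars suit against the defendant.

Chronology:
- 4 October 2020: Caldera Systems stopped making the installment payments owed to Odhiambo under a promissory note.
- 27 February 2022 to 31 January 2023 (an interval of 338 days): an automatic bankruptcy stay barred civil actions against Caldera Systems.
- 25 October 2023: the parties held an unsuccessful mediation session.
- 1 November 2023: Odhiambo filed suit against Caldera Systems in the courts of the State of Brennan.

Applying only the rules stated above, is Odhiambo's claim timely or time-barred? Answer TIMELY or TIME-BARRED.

TIME-BARRED

The limitation period began to run on 4 October 2020.
The untolled deadline — 2 years after 4 October 2020 — is 4 October 2022.
The automatic bankruptcy stay from 27 February 2022 to 31 January 2023 tolled the period for 338 days, extending the deadline to 7 September 2023.
Nothing else in the chronology tolls or restarts the period.
Odhiambo filed on 1 November 2023, after the 7 September 2023 deadline, so the action is time-barred.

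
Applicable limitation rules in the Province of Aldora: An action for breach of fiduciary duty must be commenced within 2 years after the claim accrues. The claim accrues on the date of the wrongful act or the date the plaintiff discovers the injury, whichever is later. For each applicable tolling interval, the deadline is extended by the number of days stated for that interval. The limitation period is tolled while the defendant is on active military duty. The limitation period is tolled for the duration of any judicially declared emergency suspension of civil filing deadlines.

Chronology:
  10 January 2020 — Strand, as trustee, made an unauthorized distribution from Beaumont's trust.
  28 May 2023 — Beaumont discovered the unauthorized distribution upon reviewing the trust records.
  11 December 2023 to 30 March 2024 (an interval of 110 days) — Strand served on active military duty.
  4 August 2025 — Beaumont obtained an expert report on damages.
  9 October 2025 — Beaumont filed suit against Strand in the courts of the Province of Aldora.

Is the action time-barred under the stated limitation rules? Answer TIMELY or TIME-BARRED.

Because discovery on 28 May 2023 post-dates the 10 January 2020 act, accrual under the later-of rule falls on 28 May 2023.
2 years from 28 May 2023 is 28 May 2025.
The defendant's active military service from 11 December 2023 to 30 March 2024 tolled the period for 110 days, extending the deadline to 15 September 2025.
Nothing else in the chronology tolls or restarts the period.
The 9 October 2025 filing falls after the 15 September 2025 deadline; the claim is time-barred.

TIME-BARRED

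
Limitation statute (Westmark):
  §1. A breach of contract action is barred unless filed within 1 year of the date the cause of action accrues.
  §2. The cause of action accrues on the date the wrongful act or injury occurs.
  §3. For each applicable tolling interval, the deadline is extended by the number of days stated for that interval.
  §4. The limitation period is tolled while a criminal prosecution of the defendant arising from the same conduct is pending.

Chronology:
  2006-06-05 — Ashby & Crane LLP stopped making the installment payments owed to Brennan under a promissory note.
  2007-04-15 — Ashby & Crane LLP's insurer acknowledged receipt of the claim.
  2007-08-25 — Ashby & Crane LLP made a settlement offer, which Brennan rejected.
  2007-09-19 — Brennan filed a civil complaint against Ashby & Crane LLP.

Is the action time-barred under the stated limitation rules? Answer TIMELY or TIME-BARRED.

TIME-BARRED

The limitation period began to run on 2006-06-05.
1 year from 2006-06-05 is 2007-06-05.
The other events in the timeline have no effect on the limitation period under the stated rules.
The 2007-09-19 filing falls after the 2007-06-05 deadline; the claim is time-barred.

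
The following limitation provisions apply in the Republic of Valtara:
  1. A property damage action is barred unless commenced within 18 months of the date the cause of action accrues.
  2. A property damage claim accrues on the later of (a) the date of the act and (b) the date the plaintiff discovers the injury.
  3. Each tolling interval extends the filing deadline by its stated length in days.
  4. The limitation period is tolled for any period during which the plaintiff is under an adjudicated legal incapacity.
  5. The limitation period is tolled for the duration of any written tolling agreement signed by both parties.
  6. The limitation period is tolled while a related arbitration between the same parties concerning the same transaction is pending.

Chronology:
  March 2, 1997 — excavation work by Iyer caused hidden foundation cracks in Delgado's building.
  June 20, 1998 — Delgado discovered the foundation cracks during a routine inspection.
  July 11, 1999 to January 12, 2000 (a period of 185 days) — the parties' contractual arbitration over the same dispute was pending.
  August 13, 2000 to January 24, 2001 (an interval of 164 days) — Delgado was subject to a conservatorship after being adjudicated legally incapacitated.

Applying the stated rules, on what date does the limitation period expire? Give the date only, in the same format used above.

June 22, 2000

Because discovery on June 20, 1998 post-dates the March 2, 1997 act, accrual under the later-of rule falls on June 20, 1998.
Adding the 18 months base period to June 20, 1998 gives a deadline of December 20, 1999, before any tolling.
The period was tolled for 185 days by the pending related arbitration (July 11, 1999 to January 12, 2000), pushing the deadline to June 22, 2000.
The plaintiff's legal incapacity from August 13, 2000 to January 24, 2001 began after the period had already run on June 22, 2000, so it has no tolling effect.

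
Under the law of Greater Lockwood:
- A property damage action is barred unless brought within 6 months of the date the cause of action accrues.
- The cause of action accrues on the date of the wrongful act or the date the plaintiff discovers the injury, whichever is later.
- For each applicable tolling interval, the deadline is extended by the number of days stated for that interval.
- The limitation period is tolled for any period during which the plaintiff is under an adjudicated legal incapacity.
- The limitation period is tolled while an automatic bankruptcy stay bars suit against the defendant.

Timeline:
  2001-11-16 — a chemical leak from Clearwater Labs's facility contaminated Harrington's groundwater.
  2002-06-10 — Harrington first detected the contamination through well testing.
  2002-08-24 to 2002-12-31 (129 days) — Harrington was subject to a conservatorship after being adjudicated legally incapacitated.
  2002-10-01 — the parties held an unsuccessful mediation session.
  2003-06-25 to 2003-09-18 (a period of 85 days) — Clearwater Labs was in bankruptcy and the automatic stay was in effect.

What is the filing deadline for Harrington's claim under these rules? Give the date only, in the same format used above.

Because discovery on 2002-06-10 post-dates the 2001-11-16 act, accrual under the later-of rule falls on 2002-06-10.
6 months from 2002-06-10 is 2002-12-10.
Because the plaintiff's legal incapacity ran from 2002-08-24 to 2002-12-31, the deadline is extended by 129 days to 2003-04-18.
The automatic bankruptcy stay from 2003-06-25 to 2003-09-18 began after the period had already run on 2003-04-18, so it has no tolling effect.
Nothing else in the chronology tolls or restarts the period.

2003-04-18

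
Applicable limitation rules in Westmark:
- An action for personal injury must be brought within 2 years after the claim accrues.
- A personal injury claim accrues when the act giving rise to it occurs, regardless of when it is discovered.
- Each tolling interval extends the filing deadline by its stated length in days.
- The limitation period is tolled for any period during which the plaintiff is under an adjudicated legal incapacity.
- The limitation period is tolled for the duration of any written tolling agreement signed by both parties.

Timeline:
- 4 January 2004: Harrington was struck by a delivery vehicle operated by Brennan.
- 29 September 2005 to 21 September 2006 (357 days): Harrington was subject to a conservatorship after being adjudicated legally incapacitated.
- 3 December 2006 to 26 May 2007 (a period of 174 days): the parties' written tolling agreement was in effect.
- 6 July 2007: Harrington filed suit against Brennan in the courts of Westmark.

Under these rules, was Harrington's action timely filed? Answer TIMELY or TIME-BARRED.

The claim accrued on 4 January 2004, when the wrongful act occurred.
2 years from 4 January 2004 is 4 January 2006.
The plaintiff's legal incapacity from 29 September 2005 to 21 September 2006 tolled the period for 357 days, extending the deadline to 27 December 2006.
The period was tolled for 174 days by the written tolling agreement (3 December 2006 to 26 May 2007), pushing the deadline to 19 June 2007.
The 6 July 2007 filing falls after the 19 June 2007 deadline; the claim is time-barred.

TIME-BARRED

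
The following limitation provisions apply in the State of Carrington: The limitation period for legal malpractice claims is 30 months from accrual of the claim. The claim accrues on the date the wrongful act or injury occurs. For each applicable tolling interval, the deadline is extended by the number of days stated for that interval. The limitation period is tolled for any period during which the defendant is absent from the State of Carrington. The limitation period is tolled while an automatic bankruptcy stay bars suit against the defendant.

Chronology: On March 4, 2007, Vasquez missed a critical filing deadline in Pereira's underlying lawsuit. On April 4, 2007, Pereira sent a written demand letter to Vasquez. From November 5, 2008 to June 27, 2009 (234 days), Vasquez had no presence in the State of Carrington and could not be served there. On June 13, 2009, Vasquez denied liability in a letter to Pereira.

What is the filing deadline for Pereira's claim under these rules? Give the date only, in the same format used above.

The claim accrued on March 4, 2007, when the wrongful act occurred.
30 months from March 4, 2007 is September 4, 2009.
The period was tolled for 234 days by the defendant's absence from the jurisdiction (November 5, 2008 to June 27, 2009), pushing the deadline to April 26, 2010.
None of the other events listed affects the running of the period under the stated rules.

April 26, 2010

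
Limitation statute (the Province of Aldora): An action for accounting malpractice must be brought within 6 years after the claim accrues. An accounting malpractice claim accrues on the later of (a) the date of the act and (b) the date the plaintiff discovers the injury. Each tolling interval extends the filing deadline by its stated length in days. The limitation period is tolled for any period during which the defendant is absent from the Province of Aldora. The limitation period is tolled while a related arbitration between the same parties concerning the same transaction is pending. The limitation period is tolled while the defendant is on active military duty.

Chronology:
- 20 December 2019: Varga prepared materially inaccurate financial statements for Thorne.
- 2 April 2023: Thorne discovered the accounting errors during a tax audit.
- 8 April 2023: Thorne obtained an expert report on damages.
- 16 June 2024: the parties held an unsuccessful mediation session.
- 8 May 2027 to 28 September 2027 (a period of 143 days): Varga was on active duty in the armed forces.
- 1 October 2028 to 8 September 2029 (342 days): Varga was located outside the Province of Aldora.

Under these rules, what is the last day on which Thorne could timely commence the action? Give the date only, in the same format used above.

31 July 2030

Taking the later of the act (20 December 2019) and discovery (2 April 2023), the claim accrued on 2 April 2023.
Adding the 6 years base period to 2 April 2023 gives a deadline of 2 April 2029, before any tolling.
The defendant's active military service from 8 May 2027 to 28 September 2027 tolled the period for 143 days, extending the deadline to 23 August 2029.
Because the defendant's absence from the jurisdiction ran from 1 October 2028 to 8 September 2029, the deadline is extended by 342 days to 31 July 2030.
The other events in the timeline have no effect on the limitation period under the stated rules.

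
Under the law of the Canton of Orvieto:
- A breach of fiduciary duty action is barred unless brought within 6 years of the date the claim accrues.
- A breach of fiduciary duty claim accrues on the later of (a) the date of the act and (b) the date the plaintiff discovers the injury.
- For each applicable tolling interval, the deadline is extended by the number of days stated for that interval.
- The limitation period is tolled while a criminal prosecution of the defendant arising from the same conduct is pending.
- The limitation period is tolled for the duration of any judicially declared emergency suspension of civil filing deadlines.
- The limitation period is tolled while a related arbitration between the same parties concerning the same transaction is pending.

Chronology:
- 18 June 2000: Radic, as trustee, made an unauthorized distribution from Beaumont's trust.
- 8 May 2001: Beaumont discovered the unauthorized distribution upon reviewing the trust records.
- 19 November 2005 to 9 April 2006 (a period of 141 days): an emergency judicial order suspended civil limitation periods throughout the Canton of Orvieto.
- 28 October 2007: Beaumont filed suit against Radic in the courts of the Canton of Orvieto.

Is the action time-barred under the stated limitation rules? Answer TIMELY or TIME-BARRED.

TIME-BARRED

Taking the later of the act (18 June 2000) and discovery (8 May 2001), the claim accrued on 8 May 2001.
Adding the 6 years base period to 8 May 2001 gives a deadline of 8 May 2007, before any tolling.
The period was tolled for 141 days by the emergency suspension of filing deadlines (19 November 2005 to 9 April 2006), pushing the deadline to 26 September 2007.
Filing on 28 October 2007 missed the 26 September 2007 deadline — the action is time-barred.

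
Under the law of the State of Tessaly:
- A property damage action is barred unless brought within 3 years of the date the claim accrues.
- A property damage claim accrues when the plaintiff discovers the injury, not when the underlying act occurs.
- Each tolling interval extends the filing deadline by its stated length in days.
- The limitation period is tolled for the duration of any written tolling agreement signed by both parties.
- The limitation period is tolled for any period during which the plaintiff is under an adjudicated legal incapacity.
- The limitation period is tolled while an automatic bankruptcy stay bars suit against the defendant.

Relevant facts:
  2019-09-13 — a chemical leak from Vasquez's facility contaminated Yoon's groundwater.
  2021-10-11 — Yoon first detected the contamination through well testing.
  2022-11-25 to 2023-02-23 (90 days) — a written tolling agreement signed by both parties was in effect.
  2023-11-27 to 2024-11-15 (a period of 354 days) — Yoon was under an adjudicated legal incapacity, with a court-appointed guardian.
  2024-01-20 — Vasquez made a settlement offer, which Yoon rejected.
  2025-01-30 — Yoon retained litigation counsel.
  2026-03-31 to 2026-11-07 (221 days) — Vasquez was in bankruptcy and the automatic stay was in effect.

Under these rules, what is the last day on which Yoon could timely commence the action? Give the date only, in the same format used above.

The claim did not accrue until Yoon discovered the injury on 2021-10-11; the 2019-09-13 act date does not start the clock under the stated rule.
Adding the 3 years base period to 2021-10-11 gives a deadline of 2024-10-11, before any tolling.
The written tolling agreement from 2022-11-25 to 2023-02-23 tolled the period for 90 days, extending the deadline to 2025-01-09.
The period was tolled for 354 days by the plaintiff's legal incapacity (2023-11-27 to 2024-11-15), pushing the deadline to 2025-12-29.
The automatic bankruptcy stay starting 2026-03-31 came too late — the period had run on 2025-12-29 — and so does not extend the deadline.
None of the other events listed affects the running of the period under the stated rules.

2025-12-29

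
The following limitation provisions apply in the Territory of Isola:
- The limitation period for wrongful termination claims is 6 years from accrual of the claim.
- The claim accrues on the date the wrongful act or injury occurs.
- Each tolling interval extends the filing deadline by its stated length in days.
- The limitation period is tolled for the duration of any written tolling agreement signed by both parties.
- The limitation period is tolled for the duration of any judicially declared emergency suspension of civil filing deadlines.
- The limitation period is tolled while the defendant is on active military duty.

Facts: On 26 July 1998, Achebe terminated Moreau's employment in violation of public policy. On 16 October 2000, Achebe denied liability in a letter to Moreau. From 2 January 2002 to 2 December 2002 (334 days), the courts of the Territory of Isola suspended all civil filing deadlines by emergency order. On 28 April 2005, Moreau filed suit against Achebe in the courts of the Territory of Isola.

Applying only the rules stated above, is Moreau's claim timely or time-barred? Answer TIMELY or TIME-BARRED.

The limitation period began to run on 26 July 1998.
6 years from 26 July 1998 is 26 July 2004.
Because the emergency suspension of filing deadlines ran from 2 January 2002 to 2 December 2002, the deadline is extended by 334 days to 25 June 2005.
Nothing else in the chronology tolls or restarts the period.
Moreau filed on 28 April 2005, before the 25 June 2005 deadline, so the action is timely.

TIMELY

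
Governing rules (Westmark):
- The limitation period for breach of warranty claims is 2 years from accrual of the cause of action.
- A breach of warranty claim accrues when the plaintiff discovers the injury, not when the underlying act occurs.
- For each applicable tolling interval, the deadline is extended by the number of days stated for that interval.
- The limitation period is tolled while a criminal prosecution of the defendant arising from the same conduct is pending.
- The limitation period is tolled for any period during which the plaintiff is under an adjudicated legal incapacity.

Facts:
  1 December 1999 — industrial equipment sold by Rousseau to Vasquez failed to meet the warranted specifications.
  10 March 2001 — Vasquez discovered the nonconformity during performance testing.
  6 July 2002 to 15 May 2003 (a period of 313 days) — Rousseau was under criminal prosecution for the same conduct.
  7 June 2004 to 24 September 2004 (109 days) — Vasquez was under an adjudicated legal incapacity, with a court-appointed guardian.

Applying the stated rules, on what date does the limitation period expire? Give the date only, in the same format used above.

The claim did not accrue until Vasquez discovered the injury on 10 March 2001; the 1 December 1999 act date does not start the clock under the stated rule.
The untolled deadline — 2 years after 10 March 2001 — is 10 March 2003.
The period was tolled for 313 days by the pending criminal prosecution (6 July 2002 to 15 May 2003), pushing the deadline to 17 January 2004.
The plaintiff's legal incapacity starting 7 June 2004 came too late — the period had run on 17 January 2004 — and so does not extend the deadline.

17 January 2004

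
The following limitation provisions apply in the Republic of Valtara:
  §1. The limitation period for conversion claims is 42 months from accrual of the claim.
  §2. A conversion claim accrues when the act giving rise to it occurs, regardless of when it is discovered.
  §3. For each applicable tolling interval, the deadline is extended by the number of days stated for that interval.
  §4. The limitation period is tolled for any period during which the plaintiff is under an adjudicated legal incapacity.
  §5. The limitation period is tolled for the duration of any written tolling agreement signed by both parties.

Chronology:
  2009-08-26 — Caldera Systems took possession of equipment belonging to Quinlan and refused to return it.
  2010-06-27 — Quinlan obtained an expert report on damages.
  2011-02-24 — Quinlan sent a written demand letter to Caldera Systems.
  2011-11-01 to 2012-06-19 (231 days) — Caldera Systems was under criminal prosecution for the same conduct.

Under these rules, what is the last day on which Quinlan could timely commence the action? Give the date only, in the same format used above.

The limitation period began to run on 2009-08-26.
42 months from 2009-08-26 is 2013-02-26.
No stated provision tolls the period for a criminal prosecution, so the interval from 2011-11-01 to 2012-06-19 has no effect on the deadline.
None of the other events listed affects the running of the period under the stated rules.

2013-02-26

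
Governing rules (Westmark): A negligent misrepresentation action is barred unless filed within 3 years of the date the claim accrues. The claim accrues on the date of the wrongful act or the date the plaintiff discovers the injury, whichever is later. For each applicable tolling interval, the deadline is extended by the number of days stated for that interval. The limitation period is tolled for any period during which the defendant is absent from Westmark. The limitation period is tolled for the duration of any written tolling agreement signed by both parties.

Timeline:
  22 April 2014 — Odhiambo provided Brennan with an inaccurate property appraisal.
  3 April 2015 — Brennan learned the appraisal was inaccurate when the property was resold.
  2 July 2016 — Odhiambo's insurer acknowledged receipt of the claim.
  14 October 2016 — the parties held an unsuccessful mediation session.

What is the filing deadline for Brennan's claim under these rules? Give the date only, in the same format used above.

3 April 2018

The claim accrued on 3 April 2015 — the later of the 22 April 2014 act and the 3 April 2015 discovery.
Adding the 3 years base period to 3 April 2015 gives a deadline of 3 April 2018, before any tolling.
None of the other events listed affects the running of the period under the stated rules.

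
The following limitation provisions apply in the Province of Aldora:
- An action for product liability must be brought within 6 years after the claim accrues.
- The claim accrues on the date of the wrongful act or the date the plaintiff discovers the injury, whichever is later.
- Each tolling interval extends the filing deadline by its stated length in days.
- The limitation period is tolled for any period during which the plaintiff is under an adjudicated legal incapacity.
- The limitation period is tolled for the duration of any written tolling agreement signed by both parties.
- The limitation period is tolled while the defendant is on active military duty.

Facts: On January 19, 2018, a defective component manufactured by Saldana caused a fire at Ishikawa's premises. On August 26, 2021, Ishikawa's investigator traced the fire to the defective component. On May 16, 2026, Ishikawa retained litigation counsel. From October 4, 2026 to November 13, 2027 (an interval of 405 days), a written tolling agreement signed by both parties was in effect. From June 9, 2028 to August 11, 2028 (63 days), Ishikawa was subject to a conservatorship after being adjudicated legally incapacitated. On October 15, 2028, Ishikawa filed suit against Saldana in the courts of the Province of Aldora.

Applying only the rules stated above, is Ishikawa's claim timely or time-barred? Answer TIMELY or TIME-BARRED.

TIMELY

Because discovery on August 26, 2021 post-dates the January 19, 2018 act, accrual under the later-of rule falls on August 26, 2021.
Adding the 6 years base period to August 26, 2021 gives a deadline of August 26, 2027, before any tolling.
The period was tolled for 405 days by the written tolling agreement (October 4, 2026 to November 13, 2027), pushing the deadline to October 4, 2028.
Because the plaintiff's legal incapacity ran from June 9, 2028 to August 11, 2028, the deadline is extended by 63 days to December 6, 2028.
The other events in the timeline have no effect on the limitation period under the stated rules.
Filing on October 15, 2028 beat the December 6, 2028 deadline — the action is timely.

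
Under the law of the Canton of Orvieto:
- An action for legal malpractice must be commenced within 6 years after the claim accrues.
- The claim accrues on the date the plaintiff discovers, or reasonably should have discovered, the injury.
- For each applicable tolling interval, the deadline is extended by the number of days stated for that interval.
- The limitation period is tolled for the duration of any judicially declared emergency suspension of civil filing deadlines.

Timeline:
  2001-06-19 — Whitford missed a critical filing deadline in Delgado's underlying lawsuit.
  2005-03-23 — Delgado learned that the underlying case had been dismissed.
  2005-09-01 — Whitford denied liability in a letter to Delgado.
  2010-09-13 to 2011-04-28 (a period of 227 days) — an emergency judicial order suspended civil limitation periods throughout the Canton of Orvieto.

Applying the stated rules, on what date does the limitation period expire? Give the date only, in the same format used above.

2011-11-05

Accrual is tied to discovery, so the period began on 2005-03-23 rather than on 2001-06-19 when the act occurred.
The untolled deadline — 6 years after 2005-03-23 — is 2011-03-23.
The emergency suspension of filing deadlines from 2010-09-13 to 2011-04-28 tolled the period for 227 days, extending the deadline to 2011-11-05.
Nothing else in the chronology tolls or restarts the period.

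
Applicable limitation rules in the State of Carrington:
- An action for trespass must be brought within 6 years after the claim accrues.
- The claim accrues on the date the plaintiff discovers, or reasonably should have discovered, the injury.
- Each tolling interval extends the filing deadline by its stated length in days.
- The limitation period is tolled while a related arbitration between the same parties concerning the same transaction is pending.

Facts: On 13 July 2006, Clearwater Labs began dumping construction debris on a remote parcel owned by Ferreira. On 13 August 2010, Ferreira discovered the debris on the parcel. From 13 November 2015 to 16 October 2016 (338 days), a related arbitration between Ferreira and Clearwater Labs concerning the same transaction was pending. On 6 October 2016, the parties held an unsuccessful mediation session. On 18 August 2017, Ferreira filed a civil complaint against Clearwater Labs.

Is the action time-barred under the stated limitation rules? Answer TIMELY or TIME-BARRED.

TIME-BARRED

Under the discovery rule, the claim accrued on 13 August 2010, when Ferreira discovered the injury — not on the 13 July 2006 date of the underlying act.
6 years from 13 August 2010 is 13 August 2016.
Because the pending related arbitration ran from 13 November 2015 to 16 October 2016, the deadline is extended by 338 days to 17 July 2017.
The other events in the timeline have no effect on the limitation period under the stated rules.
Filing on 18 August 2017 missed the 17 July 2017 deadline — the action is time-barred.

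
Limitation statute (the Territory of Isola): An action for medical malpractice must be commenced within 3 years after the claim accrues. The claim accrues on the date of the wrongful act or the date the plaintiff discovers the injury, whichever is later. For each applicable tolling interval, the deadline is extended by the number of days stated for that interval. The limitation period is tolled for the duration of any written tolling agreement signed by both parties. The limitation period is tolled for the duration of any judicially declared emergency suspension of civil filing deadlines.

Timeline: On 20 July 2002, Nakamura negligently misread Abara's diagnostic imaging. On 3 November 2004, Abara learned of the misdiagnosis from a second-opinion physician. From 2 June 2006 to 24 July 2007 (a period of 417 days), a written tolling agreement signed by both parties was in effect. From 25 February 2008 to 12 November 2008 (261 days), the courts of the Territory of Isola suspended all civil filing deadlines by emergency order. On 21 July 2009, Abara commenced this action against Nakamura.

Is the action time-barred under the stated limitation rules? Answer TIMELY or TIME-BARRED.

Taking the later of the act (20 July 2002) and discovery (3 November 2004), the claim accrued on 3 November 2004.
Adding the 3 years base period to 3 November 2004 gives a deadline of 3 November 2007, before any tolling.
The period was tolled for 417 days by the written tolling agreement (2 June 2006 to 24 July 2007), pushing the deadline to 24 December 2008.
Because the emergency suspension of filing deadlines ran from 25 February 2008 to 12 November 2008, the deadline is extended by 261 days to 11 September 2009.
The 21 July 2009 filing precedes the 11 September 2009 deadline; the claim is timely.

TIMELY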